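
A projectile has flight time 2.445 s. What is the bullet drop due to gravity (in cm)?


drop = 0.5*g*t^2 = 0.5*9.81*2.445^2 = 29.3222 m ≈ 2932 cm

2932 cm


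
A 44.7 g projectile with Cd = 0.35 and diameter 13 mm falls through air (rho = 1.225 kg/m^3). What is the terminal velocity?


A = pi*(d/2)^2 = pi*(13/2000)^2 = 1.32732e-04 m^2
vt = sqrt(2mg/(Cd*rho*A)) = sqrt(2*0.0447*9.81/(0.35 * 1.225 * 1.32732e-04)) = 124.1 m/s

124.1 m/s


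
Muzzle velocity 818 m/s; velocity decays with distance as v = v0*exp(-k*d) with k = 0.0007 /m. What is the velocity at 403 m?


v = v0*exp(-k*d) = 818*exp(-0.0007*403) = 616.9 m/s

616.9 m/s


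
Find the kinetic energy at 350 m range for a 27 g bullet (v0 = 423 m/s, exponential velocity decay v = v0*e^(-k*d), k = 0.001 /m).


v = v0*exp(-k*d) = 423*exp(-0.001*350) = 298.083 m/s
E = 0.5*m*v^2 = 0.5*0.027*298.083^2 = 1200 J

1200 J


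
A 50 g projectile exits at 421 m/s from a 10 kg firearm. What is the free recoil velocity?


v_recoil = m_p * v_p / m_gun = 0.05 * 421 / 10 = 2.105 m/s

2.105 m/s


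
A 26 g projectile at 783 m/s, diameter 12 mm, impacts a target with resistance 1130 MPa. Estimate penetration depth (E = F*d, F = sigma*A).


A = pi*(d/2)^2 = pi*(12/2)^2 = 113.097 mm^2
E = 0.5*m*v^2 = 0.5*0.026*783^2 = 7970.16 J
depth = E/(sigma*A) = 7970.16 J / (1130 MPa * 113.097 mm^2) = 7970.16/(1130 * 113.097) m = 0.0623643 m ≈ 62.36 mm

62.36 mm


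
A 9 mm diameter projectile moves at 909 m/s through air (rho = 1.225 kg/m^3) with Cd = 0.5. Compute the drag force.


A = pi*(d/2)^2 = pi*(9/2000)^2 = 6.36173e-05 m^2
Fd = 0.5*Cd*rho*A*v^2 = 0.5*0.5*1.225*6.36173e-05*909^2 = 16.1 N

16.1 N


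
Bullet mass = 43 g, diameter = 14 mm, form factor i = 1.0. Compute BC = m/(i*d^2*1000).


BC = m/(i*d^2*1000) = 43/(1.0 * 14^2 * 1000) = 0.0002194

0.0002194


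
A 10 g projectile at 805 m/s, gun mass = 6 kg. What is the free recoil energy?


v_r = m_p*v_p/m_gun = 0.01*805/6 = 1.34167 m/s, E_r = 0.5*m_gun*v_r^2 = 0.5*6*1.34167^2 = 5.4 J

5.4 J


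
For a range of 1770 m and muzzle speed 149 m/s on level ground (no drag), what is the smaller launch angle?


sin(2*theta) = R*g/v0^2 = 1770*9.81/149^2 = 0.782113, theta = arcsin(0.782113)/2 = 25.73°

25.73 degrees


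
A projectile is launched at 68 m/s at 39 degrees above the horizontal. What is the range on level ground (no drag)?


R = v0^2 * sin(2*theta) / g = 68^2 * sin(2*39°) / 9.81 = 461.1 m

461.1 m


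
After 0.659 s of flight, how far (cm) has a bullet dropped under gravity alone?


drop = 0.5*g*t^2 = 0.5*9.81*0.659^2 = 2.13015 m ≈ 213 cm

213 cm


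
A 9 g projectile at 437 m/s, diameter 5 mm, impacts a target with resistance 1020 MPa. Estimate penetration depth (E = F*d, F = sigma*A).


A = pi*(d/2)^2 = pi*(5/2)^2 = 19.635 mm^2
E = 0.5*m*v^2 = 0.5*0.009*437^2 = 859.36 J
depth = E/(sigma*A) = 859.36 J / (1020 MPa * 19.635 mm^2) = 859.36/(1020 * 19.635) m = 0.0429087 m ≈ 42.91 mm

42.91 mm


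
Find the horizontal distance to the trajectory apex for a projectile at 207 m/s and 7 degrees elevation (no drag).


R = v0^2*sin(2*theta)/g = 207^2*sin(2*7°)/9.81 = 1056.69 m
apex_dist = R/2 = 1056.69/2 = 528.3 m

528.3 m


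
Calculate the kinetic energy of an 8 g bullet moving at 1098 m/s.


E = 0.5*m*v^2 = 0.5*0.008*1098^2 = 4822 J

4822 J


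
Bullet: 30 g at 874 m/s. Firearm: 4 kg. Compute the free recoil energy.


v_r = m_p*v_p/m_gun = 0.03*874/4 = 6.555 m/s, E_r = 0.5*m_gun*v_r^2 = 0.5*4*6.555^2 = 85.94 J

85.94 J


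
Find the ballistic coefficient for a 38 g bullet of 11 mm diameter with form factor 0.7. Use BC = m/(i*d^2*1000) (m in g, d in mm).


BC = m/(i*d^2*1000) = 38/(0.7 * 11^2 * 1000) = 0.0004486

0.0004486


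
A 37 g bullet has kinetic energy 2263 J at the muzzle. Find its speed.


v = sqrt(2*E/m) = sqrt(2*2263/0.037) = 349.7 m/s

349.7 m/s


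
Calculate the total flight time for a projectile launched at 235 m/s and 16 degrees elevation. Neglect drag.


T = 2*v0*sin(theta)/g = 2*235*sin(16°)/9.81 = 13.21 s

13.21 s


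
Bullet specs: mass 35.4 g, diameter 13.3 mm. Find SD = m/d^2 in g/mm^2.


SD = m/d^2 = 35.4/13.3^2 = 0.2001 g/mm^2

0.2001 g/mm^2


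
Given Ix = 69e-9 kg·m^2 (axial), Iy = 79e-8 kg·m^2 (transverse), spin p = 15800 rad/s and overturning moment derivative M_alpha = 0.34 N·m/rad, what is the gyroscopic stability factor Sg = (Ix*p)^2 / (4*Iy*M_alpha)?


Sg = Ix^2 * p^2 / (4 * Iy * M_alpha) = (69e-9)^2 * 15800^2 / (4 * 79e-8 * 0.34) = 1.106

1.106


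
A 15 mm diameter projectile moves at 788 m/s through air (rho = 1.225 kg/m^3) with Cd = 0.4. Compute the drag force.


A = pi*(d/2)^2 = pi*(15/2000)^2 = 1.76715e-04 m^2
Fd = 0.5*Cd*rho*A*v^2 = 0.5*0.4*1.225*1.76715e-04*788^2 = 26.88 N

26.88 N


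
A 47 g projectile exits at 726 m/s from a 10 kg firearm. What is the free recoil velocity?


v_recoil = m_p * v_p / m_gun = 0.047 * 726 / 10 = 3.412 m/s

3.412 m/s


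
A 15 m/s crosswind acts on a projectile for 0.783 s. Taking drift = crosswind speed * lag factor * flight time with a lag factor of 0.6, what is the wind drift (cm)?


drift = v_wind * lag * t = 15 * 0.6 * 0.783 = 7.047 m ≈ 704.7 cm

704.7 cm


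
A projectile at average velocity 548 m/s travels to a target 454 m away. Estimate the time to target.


t = d/v = 454/548 = 0.8285 s

0.8285 s


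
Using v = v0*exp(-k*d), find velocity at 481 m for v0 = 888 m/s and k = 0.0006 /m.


v = v0*exp(-k*d) = 888*exp(-0.0006*481) = 665.4 m/s

665.4 m/s


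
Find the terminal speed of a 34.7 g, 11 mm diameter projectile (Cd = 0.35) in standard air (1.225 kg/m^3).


A = pi*(d/2)^2 = pi*(11/2000)^2 = 9.50332e-05 m^2
vt = sqrt(2mg/(Cd*rho*A)) = sqrt(2*0.0347*9.81/(0.35 * 1.225 * 9.50332e-05)) = 129.3 m/s

129.3 m/s


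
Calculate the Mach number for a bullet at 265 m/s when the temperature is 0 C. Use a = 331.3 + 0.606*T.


a = 331.3 + 0.606*(0) = 331.3 m/s
M = v/a = 265/331.3 = 0.7999

0.7999


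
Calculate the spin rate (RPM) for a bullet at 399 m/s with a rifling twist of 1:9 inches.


twist_m = 9*0.0254 = 0.2286 m
spin = v/twist = 399/0.2286 = 1745.407 rev/s
RPM = spin*60 = 1745.407*60 ≈ 104724 RPM

104724 RPM


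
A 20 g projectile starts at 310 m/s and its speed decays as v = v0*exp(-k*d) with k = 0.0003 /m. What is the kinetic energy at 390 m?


v = v0*exp(-k*d) = 310*exp(-0.0003*390) = 275.771 m/s
E = 0.5*m*v^2 = 0.5*0.02*275.771^2 = 760.5 J

760.5 J


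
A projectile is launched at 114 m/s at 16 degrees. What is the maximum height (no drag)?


H = (v0*sin(theta))^2 / (2g) = (114*sin(16°))^2 / (2*9.81) = 50.33 m

50.33 m


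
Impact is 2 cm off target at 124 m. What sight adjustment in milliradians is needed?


1 mrad subtends 1 cm per 10 m of range, so adj = error_cm / (dist_m / 10) = 2 / (124/10) = 0.1613 mrad

0.1613 mrad


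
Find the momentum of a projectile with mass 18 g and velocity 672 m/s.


p = m*v = 0.018*672 = 12.1 kg·m/s

12.1 kg·m/s


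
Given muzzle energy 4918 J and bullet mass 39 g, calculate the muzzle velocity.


v = sqrt(2*E/m) = sqrt(2*4918/0.039) = 502.2 m/s

502.2 m/s


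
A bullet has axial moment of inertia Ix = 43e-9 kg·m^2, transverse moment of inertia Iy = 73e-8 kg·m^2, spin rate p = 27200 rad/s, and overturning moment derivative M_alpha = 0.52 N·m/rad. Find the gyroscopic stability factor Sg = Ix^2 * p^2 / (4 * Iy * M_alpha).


Sg = Ix^2 * p^2 / (4 * Iy * M_alpha) = (43e-9)^2 * 27200^2 / (4 * 73e-8 * 0.52) = 0.9009

0.9009


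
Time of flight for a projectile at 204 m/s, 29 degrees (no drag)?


T = 2*v0*sin(theta)/g = 2*204*sin(29°)/9.81 = 20.16 s

20.16 s


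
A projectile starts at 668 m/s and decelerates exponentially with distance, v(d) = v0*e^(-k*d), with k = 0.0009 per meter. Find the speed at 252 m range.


v = v0*exp(-k*d) = 668*exp(-0.0009*252) = 532.4 m/s

532.4 m/s


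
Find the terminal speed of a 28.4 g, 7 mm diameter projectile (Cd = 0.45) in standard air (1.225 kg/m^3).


A = pi*(d/2)^2 = pi*(7/2000)^2 = 3.84845e-05 m^2
vt = sqrt(2mg/(Cd*rho*A)) = sqrt(2*0.0284*9.81/(0.45 * 1.225 * 3.84845e-05)) = 162.1 m/s

162.1 m/s


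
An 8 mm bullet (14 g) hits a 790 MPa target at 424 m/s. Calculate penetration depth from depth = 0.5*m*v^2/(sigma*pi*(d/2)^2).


A = pi*(d/2)^2 = pi*(8/2)^2 = 50.2655 mm^2
E = 0.5*m*v^2 = 0.5*0.014*424^2 = 1258.43 J
depth = E/(sigma*A) = 1258.43 J / (790 MPa * 50.2655 mm^2) = 1258.43/(790 * 50.2655) m = 0.0316908 m ≈ 31.69 mm

31.69 mm


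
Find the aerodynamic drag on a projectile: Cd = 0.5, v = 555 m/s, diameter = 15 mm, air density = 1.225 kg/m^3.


A = pi*(d/2)^2 = pi*(15/2000)^2 = 1.76715e-04 m^2
Fd = 0.5*Cd*rho*A*v^2 = 0.5*0.5*1.225*1.76715e-04*555^2 = 16.67 N

16.67 N


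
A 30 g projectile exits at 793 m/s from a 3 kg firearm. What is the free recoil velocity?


v_recoil = m_p * v_p / m_gun = 0.03 * 793 / 3 = 7.93 m/s

7.93 m/s


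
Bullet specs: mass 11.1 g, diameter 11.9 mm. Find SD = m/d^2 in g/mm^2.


SD = m/d^2 = 11.1/11.9^2 = 0.07838 g/mm^2

0.07838 g/mm^2


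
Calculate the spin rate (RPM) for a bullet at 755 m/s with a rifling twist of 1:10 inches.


twist_m = 10*0.0254 = 0.254 m
spin = v/twist = 755/0.254 = 2972.441 rev/s
RPM = spin*60 = 2972.441*60 ≈ 178346 RPM

178346 RPM


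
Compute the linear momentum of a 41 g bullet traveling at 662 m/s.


p = m*v = 0.041*662 = 27.14 kg·m/s

27.14 kg·m/s


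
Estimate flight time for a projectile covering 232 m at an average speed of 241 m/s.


t = d/v = 232/241 = 0.9627 s

0.9627 s


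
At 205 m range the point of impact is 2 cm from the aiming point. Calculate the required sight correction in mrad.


1 mrad subtends 1 cm per 10 m of range, so adj = error_cm / (dist_m / 10) = 2 / (205/10) = 0.09756 mrad

0.09756 mrad


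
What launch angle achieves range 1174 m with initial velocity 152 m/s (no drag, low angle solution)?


sin(2*theta) = R*g/v0^2 = 1174*9.81/152^2 = 0.498483, theta = arcsin(0.498483)/2 = 14.95°

14.95 degrees


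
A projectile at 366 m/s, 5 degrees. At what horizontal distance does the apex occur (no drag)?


R = v0^2*sin(2*theta)/g = 366^2*sin(2*5°)/9.81 = 2371.17 m
apex_dist = R/2 = 2371.17/2 = 1186 m

1186 m


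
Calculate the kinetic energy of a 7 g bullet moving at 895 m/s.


E = 0.5*m*v^2 = 0.5*0.007*895^2 = 2804 J

2804 J


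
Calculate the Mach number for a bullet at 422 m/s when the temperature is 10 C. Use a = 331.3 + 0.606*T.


a = 331.3 + 0.606*(10) = 337.36 m/s
M = v/a = 422/337.36 = 1.251

1.251


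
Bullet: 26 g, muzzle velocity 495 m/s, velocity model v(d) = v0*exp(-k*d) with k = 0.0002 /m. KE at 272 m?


v = v0*exp(-k*d) = 495*exp(-0.0002*272) = 468.791 m/s
E = 0.5*m*v^2 = 0.5*0.026*468.791^2 = 2857 J

2857 J


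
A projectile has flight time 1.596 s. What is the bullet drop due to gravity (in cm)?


drop = 0.5*g*t^2 = 0.5*9.81*1.596^2 = 12.4941 m ≈ 1249 cm

1249 cm


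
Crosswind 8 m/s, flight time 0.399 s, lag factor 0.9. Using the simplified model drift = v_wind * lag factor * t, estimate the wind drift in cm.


drift = v_wind * lag * t = 8 * 0.9 * 0.399 = 2.8728 m ≈ 287.3 cm

287.3 cm


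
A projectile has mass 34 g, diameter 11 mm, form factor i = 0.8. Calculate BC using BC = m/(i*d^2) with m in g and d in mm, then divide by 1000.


BC = m/(i*d^2*1000) = 34/(0.8 * 11^2 * 1000) = 0.0003512

0.0003512


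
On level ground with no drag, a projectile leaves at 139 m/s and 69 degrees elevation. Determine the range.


R = v0^2 * sin(2*theta) / g = 139^2 * sin(2*69°) / 9.81 = 1318 m

1318 m


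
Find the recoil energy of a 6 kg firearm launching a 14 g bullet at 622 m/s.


v_r = m_p*v_p/m_gun = 0.014*622/6 = 1.45133 m/s, E_r = 0.5*m_gun*v_r^2 = 0.5*6*1.45133^2 = 6.319 J

6.319 J


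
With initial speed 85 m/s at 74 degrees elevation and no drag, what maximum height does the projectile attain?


H = (v0*sin(theta))^2 / (2g) = (85*sin(74°))^2 / (2*9.81) = 340.3 m

340.3 m


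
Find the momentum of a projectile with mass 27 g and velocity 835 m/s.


p = m*v = 0.027*835 = 22.54 kg·m/s

22.54 kg·m/s


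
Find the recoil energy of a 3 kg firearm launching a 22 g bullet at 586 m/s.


v_r = m_p*v_p/m_gun = 0.022*586/3 = 4.29733 m/s, E_r = 0.5*m_gun*v_r^2 = 0.5*3*4.29733^2 = 27.7 J

27.7 J


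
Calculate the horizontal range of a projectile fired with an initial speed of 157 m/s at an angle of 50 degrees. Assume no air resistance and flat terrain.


R = v0^2 * sin(2*theta) / g = 157^2 * sin(2*50°) / 9.81 = 2474 m

2474 m


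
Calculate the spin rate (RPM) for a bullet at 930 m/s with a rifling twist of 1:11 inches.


twist_m = 11*0.0254 = 0.2794 m
spin = v/twist = 930/0.2794 = 3328.561 rev/s
RPM = spin*60 = 3328.561*60 ≈ 199714 RPM

199714 RPM


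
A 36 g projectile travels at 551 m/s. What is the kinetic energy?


E = 0.5*m*v^2 = 0.5*0.036*551^2 = 5465 J

5465 J


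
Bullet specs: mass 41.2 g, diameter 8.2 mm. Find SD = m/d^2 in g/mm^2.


SD = m/d^2 = 41.2/8.2^2 = 0.6127 g/mm^2

0.6127 g/mm^2


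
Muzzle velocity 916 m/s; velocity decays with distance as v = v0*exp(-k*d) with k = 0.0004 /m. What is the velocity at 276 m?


v = v0*exp(-k*d) = 916*exp(-0.0004*276) = 820.3 m/s

820.3 m/s


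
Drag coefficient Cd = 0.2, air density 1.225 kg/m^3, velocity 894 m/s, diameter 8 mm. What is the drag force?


A = pi*(d/2)^2 = pi*(8/2000)^2 = 5.02655e-05 m^2
Fd = 0.5*Cd*rho*A*v^2 = 0.5*0.2*1.225*5.02655e-05*894^2 = 4.921 N

4.921 N


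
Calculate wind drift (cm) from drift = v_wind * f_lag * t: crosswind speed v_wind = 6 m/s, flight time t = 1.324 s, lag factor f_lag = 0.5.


drift = v_wind * lag * t = 6 * 0.5 * 1.324 = 3.972 m ≈ 397.2 cm

397.2 cm


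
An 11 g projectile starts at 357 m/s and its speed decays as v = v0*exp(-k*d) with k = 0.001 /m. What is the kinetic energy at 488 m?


v = v0*exp(-k*d) = 357*exp(-0.001*488) = 219.145 m/s
E = 0.5*m*v^2 = 0.5*0.011*219.145^2 = 264.1 J

264.1 J


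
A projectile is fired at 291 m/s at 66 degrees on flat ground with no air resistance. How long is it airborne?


T = 2*v0*sin(theta)/g = 2*291*sin(66°)/9.81 = 54.2 s

54.2 s


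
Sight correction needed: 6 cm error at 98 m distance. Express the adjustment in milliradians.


1 mrad subtends 1 cm per 10 m of range, so adj = error_cm / (dist_m / 10) = 6 / (98/10) = 0.6122 mrad

0.6122 mrad


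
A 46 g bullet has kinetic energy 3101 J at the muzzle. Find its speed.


v = sqrt(2*E/m) = sqrt(2*3101/0.046) = 367.2 m/s

367.2 m/s


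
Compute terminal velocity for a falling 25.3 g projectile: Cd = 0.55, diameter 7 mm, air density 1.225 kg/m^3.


A = pi*(d/2)^2 = pi*(7/2000)^2 = 3.84845e-05 m^2
vt = sqrt(2mg/(Cd*rho*A)) = sqrt(2*0.0253*9.81/(0.55 * 1.225 * 3.84845e-05)) = 138.4 m/s

138.4 m/s


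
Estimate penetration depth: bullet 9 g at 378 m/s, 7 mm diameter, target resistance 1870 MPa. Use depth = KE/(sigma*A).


A = pi*(d/2)^2 = pi*(7/2)^2 = 38.4845 mm^2
E = 0.5*m*v^2 = 0.5*0.009*378^2 = 642.978 J
depth = E/(sigma*A) = 642.978 J / (1870 MPa * 38.4845 mm^2) = 642.978/(1870 * 38.4845) m = 0.00893446 m ≈ 8.934 mm

8.934 mm


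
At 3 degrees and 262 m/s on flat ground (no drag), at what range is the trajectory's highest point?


R = v0^2*sin(2*theta)/g = 262^2*sin(2*3°)/9.81 = 731.422 m
apex_dist = R/2 = 731.422/2 = 365.7 m

365.7 m


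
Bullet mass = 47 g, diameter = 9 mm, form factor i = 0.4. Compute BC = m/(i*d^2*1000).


BC = m/(i*d^2*1000) = 47/(0.4 * 9^2 * 1000) = 0.001451

0.001451


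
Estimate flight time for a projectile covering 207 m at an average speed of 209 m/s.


t = d/v = 207/209 = 0.9904 s

0.9904 s


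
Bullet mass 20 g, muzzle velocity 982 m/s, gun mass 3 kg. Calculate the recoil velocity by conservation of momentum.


v_recoil = m_p * v_p / m_gun = 0.02 * 982 / 3 = 6.547 m/s

6.547 m/s


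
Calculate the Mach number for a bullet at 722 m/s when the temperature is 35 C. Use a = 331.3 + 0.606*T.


a = 331.3 + 0.606*(35) = 352.51 m/s
M = v/a = 722/352.51 = 2.048

2.048


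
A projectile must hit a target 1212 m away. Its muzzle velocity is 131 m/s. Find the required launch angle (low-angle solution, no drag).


sin(2*theta) = R*g/v0^2 = 1212*9.81/131^2 = 0.692834, theta = arcsin(0.692834)/2 = 21.93°

21.93 degrees


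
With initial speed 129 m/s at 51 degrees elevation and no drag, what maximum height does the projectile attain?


H = (v0*sin(theta))^2 / (2g) = (129*sin(51°))^2 / (2*9.81) = 512.3 m

512.3 m


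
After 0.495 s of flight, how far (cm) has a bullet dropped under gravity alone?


drop = 0.5*g*t^2 = 0.5*9.81*0.495^2 = 1.20185 m ≈ 120.2 cm

120.2 cm


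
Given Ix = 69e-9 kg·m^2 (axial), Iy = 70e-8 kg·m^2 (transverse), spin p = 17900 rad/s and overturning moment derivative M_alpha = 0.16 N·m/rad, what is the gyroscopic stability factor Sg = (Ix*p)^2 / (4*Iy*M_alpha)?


Sg = Ix^2 * p^2 / (4 * Iy * M_alpha) = (69e-9)^2 * 17900^2 / (4 * 70e-8 * 0.16) = 3.405

3.405


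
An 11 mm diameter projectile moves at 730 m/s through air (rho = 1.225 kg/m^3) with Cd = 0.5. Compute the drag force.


A = pi*(d/2)^2 = pi*(11/2000)^2 = 9.50332e-05 m^2
Fd = 0.5*Cd*rho*A*v^2 = 0.5*0.5*1.225*9.50332e-05*730^2 = 15.51 N

15.51 N


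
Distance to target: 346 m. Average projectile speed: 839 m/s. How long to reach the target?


t = d/v = 346/839 = 0.4124 s

0.4124 s


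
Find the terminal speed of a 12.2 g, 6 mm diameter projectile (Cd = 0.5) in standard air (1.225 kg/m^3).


A = pi*(d/2)^2 = pi*(6/2000)^2 = 2.82743e-05 m^2
vt = sqrt(2mg/(Cd*rho*A)) = sqrt(2*0.0122*9.81/(0.5 * 1.225 * 2.82743e-05)) = 117.6 m/s

117.6 m/s


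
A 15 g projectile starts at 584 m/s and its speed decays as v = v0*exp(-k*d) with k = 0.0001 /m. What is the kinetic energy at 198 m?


v = v0*exp(-k*d) = 584*exp(-0.0001*198) = 572.551 m/s
E = 0.5*m*v^2 = 0.5*0.015*572.551^2 = 2459 J

2459 J


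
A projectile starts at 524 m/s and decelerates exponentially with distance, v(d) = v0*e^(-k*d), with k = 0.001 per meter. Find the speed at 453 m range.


v = v0*exp(-k*d) = 524*exp(-0.001*453) = 333.1 m/s

333.1 m/s


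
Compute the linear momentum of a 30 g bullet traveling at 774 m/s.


p = m*v = 0.03*774 = 23.22 kg·m/s

23.22 kg·m/s


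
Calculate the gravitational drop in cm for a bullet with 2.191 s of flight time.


drop = 0.5*g*t^2 = 0.5*9.81*2.191^2 = 23.5464 m ≈ 2355 cm

2355 cm


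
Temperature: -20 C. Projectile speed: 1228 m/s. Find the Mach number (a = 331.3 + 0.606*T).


a = 331.3 + 0.606*(-20) = 319.18 m/s
M = v/a = 1228/319.18 = 3.847

3.847


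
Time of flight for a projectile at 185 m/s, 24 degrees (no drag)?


T = 2*v0*sin(theta)/g = 2*185*sin(24°)/9.81 = 15.34 s

15.34 s


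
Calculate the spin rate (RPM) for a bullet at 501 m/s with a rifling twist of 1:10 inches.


twist_m = 10*0.0254 = 0.254 m
spin = v/twist = 501/0.254 = 1972.441 rev/s
RPM = spin*60 = 1972.441*60 ≈ 118346 RPM

118346 RPM


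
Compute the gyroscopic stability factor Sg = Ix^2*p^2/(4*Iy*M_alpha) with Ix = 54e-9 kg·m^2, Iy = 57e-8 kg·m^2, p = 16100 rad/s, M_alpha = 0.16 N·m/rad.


Sg = Ix^2 * p^2 / (4 * Iy * M_alpha) = (54e-9)^2 * 16100^2 / (4 * 57e-8 * 0.16) = 2.072

2.072


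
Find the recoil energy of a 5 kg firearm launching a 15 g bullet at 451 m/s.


v_r = m_p*v_p/m_gun = 0.015*451/5 = 1.353 m/s, E_r = 0.5*m_gun*v_r^2 = 0.5*5*1.353^2 = 4.577 J

4.577 J


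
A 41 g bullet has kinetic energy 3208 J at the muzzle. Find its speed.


v = sqrt(2*E/m) = sqrt(2*3208/0.041) = 395.6 m/s

395.6 m/s


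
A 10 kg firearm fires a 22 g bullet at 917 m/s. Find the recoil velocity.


v_recoil = m_p * v_p / m_gun = 0.022 * 917 / 10 = 2.017 m/s

2.017 m/s


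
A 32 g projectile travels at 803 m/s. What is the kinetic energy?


E = 0.5*m*v^2 = 0.5*0.032*803^2 = 10317 J

10317 J


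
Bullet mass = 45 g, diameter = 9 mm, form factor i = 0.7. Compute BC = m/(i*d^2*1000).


BC = m/(i*d^2*1000) = 45/(0.7 * 9^2 * 1000) = 0.0007937

0.0007937


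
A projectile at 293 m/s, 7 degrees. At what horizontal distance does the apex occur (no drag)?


R = v0^2*sin(2*theta)/g = 293^2*sin(2*7°)/9.81 = 2117.1 m
apex_dist = R/2 = 2117.1/2 = 1059 m

1059 m


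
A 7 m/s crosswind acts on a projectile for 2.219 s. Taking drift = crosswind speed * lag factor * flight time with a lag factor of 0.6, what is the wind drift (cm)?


drift = v_wind * lag * t = 7 * 0.6 * 2.219 = 9.3198 m ≈ 932 cm

932 cm


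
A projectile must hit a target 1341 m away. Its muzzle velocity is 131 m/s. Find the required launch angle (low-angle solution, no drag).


sin(2*theta) = R*g/v0^2 = 1341*9.81/131^2 = 0.766576, theta = arcsin(0.766576)/2 = 25.02°

25.02 degrees


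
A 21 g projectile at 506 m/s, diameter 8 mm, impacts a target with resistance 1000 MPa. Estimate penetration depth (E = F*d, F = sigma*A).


A = pi*(d/2)^2 = pi*(8/2)^2 = 50.2655 mm^2
E = 0.5*m*v^2 = 0.5*0.021*506^2 = 2688.38 J
depth = E/(sigma*A) = 2688.38 J / (1000 MPa * 50.2655 mm^2) = 2688.38/(1000 * 50.2655) m = 0.0534836 m ≈ 53.48 mm

53.48 mm


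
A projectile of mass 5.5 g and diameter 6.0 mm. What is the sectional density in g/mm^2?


SD = m/d^2 = 5.5/6.0^2 = 0.1528 g/mm^2

0.1528 g/mm^2


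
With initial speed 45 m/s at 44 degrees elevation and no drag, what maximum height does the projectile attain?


H = (v0*sin(theta))^2 / (2g) = (45*sin(44°))^2 / (2*9.81) = 49.8 m

49.8 m


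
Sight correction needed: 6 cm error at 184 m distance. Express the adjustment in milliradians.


1 mrad subtends 1 cm per 10 m of range, so adj = error_cm / (dist_m / 10) = 6 / (184/10) = 0.3261 mrad

0.3261 mrad


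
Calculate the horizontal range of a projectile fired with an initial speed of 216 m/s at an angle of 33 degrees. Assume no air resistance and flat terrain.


R = v0^2 * sin(2*theta) / g = 216^2 * sin(2*33°) / 9.81 = 4345 m

4345 m


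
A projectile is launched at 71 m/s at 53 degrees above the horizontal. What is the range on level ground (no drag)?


R = v0^2 * sin(2*theta) / g = 71^2 * sin(2*53°) / 9.81 = 494 m

494 m


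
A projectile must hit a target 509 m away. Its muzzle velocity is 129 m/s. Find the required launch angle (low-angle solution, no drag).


sin(2*theta) = R*g/v0^2 = 509*9.81/129^2 = 0.300059, theta = arcsin(0.300059)/2 = 8.731°

8.731 degrees


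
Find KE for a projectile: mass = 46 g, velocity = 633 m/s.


E = 0.5*m*v^2 = 0.5*0.046*633^2 = 9216 J

9216 J


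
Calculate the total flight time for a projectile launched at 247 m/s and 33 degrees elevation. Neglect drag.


T = 2*v0*sin(theta)/g = 2*247*sin(33°)/9.81 = 27.43 s

27.43 s


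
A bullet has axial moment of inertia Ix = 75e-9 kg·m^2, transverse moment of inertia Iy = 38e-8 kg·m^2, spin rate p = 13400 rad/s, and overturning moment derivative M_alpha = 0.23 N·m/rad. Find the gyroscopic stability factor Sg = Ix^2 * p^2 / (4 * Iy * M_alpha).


Sg = Ix^2 * p^2 / (4 * Iy * M_alpha) = (75e-9)^2 * 13400^2 / (4 * 38e-8 * 0.23) = 2.889

2.889


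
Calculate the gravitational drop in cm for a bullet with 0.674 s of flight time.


drop = 0.5*g*t^2 = 0.5*9.81*0.674^2 = 2.22822 m ≈ 222.8 cm

222.8 cm


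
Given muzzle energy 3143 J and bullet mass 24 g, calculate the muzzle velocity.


v = sqrt(2*E/m) = sqrt(2*3143/0.024) = 511.8 m/s

511.8 m/s


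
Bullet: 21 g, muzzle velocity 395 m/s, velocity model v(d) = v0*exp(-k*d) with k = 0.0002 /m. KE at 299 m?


v = v0*exp(-k*d) = 395*exp(-0.0002*299) = 372.071 m/s
E = 0.5*m*v^2 = 0.5*0.021*372.071^2 = 1454 J

1454 J


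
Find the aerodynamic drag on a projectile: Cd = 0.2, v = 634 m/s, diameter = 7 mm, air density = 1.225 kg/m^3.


A = pi*(d/2)^2 = pi*(7/2000)^2 = 3.84845e-05 m^2
Fd = 0.5*Cd*rho*A*v^2 = 0.5*0.2*1.225*3.84845e-05*634^2 = 1.895 N

1.895 N


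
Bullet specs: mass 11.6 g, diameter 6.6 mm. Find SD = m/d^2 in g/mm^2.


SD = m/d^2 = 11.6/6.6^2 = 0.2663 g/mm^2

0.2663 g/mm^2


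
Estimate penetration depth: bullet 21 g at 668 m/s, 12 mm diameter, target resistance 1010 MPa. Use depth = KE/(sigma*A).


A = pi*(d/2)^2 = pi*(12/2)^2 = 113.097 mm^2
E = 0.5*m*v^2 = 0.5*0.021*668^2 = 4685.35 J
depth = E/(sigma*A) = 4685.35 J / (1010 MPa * 113.097 mm^2) = 4685.35/(1010 * 113.097) m = 0.0410174 m ≈ 41.02 mm

41.02 mm


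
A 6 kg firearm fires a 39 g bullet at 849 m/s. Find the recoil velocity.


v_recoil = m_p * v_p / m_gun = 0.039 * 849 / 6 = 5.518 m/s

5.518 m/s


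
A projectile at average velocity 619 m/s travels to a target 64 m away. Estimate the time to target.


t = d/v = 64/619 = 0.1034 s

0.1034 s


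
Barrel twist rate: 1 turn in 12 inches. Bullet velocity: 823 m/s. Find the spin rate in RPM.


twist_m = 12*0.0254 = 0.3048 m
spin = v/twist = 823/0.3048 = 2700.131 rev/s
RPM = spin*60 = 2700.131*60 ≈ 162008 RPM

162008 RPM


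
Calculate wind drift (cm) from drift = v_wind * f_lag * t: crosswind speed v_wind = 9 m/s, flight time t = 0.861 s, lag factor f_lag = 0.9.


drift = v_wind * lag * t = 9 * 0.9 * 0.861 = 6.9741 m ≈ 697.4 cm

697.4 cm


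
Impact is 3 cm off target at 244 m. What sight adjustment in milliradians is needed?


1 mrad subtends 1 cm per 10 m of range, so adj = error_cm / (dist_m / 10) = 3 / (244/10) = 0.123 mrad

0.123 mrad


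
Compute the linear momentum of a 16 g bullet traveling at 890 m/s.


p = m*v = 0.016*890 = 14.24 kg·m/s

14.24 kg·m/s


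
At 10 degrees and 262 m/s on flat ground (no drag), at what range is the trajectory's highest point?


R = v0^2*sin(2*theta)/g = 262^2*sin(2*10°)/9.81 = 2393.23 m
apex_dist = R/2 = 2393.23/2 = 1197 m

1197 m


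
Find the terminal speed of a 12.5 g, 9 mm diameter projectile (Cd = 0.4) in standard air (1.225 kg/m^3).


A = pi*(d/2)^2 = pi*(9/2000)^2 = 6.36173e-05 m^2
vt = sqrt(2mg/(Cd*rho*A)) = sqrt(2*0.0125*9.81/(0.4 * 1.225 * 6.36173e-05)) = 88.7 m/s

88.7 m/s


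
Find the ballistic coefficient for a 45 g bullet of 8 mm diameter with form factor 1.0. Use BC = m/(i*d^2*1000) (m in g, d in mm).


BC = m/(i*d^2*1000) = 45/(1.0 * 8^2 * 1000) = 0.0007031

0.0007031


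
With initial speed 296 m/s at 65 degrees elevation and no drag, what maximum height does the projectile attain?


H = (v0*sin(theta))^2 / (2g) = (296*sin(65°))^2 / (2*9.81) = 3668 m

3668 m


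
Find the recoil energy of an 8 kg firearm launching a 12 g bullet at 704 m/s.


v_r = m_p*v_p/m_gun = 0.012*704/8 = 1.056 m/s, E_r = 0.5*m_gun*v_r^2 = 0.5*8*1.056^2 = 4.461 J

4.461 J


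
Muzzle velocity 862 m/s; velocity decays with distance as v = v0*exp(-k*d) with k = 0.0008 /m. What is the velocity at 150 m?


v = v0*exp(-k*d) = 862*exp(-0.0008*150) = 764.5 m/s

764.5 m/s


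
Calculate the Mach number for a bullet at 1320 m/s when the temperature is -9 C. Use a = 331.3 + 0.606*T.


a = 331.3 + 0.606*(-9) = 325.846 m/s
M = v/a = 1320/325.846 = 4.051

4.051


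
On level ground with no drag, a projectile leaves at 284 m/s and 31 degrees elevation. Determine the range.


R = v0^2 * sin(2*theta) / g = 284^2 * sin(2*31°) / 9.81 = 7259 m

7259 m


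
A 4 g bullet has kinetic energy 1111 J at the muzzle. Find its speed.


v = sqrt(2*E/m) = sqrt(2*1111/0.004) = 745.3 m/s

745.3 m/s


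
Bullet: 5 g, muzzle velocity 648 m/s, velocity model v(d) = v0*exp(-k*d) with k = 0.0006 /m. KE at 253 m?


v = v0*exp(-k*d) = 648*exp(-0.0006*253) = 556.736 m/s
E = 0.5*m*v^2 = 0.5*0.005*556.736^2 = 774.9 J

774.9 J


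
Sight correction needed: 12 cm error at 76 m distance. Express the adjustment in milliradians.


1 mrad subtends 1 cm per 10 m of range, so adj = error_cm / (dist_m / 10) = 12 / (76/10) = 1.579 mrad

1.579 mrad


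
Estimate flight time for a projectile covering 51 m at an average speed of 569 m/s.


t = d/v = 51/569 = 0.08963 s

0.08963 s


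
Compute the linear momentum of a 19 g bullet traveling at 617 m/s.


p = m*v = 0.019*617 = 11.72 kg·m/s

11.72 kg·m/s


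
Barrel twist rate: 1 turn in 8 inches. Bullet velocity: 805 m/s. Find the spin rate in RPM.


twist_m = 8*0.0254 = 0.2032 m
spin = v/twist = 805/0.2032 = 3961.614 rev/s
RPM = spin*60 = 3961.614*60 ≈ 237697 RPM

237697 RPM


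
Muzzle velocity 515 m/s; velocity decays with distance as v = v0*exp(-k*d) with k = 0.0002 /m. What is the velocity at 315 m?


v = v0*exp(-k*d) = 515*exp(-0.0002*315) = 483.6 m/s

483.6 m/s


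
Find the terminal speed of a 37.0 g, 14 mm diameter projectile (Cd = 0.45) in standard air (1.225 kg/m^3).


A = pi*(d/2)^2 = pi*(14/2000)^2 = 1.53938e-04 m^2
vt = sqrt(2mg/(Cd*rho*A)) = sqrt(2*0.037*9.81/(0.45 * 1.225 * 1.53938e-04)) = 92.49 m/s

92.49 m/s


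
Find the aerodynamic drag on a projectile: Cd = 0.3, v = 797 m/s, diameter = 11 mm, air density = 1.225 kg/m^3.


A = pi*(d/2)^2 = pi*(11/2000)^2 = 9.50332e-05 m^2
Fd = 0.5*Cd*rho*A*v^2 = 0.5*0.3*1.225*9.50332e-05*797^2 = 11.09 N

11.09 N


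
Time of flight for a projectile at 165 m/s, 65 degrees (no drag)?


T = 2*v0*sin(theta)/g = 2*165*sin(65°)/9.81 = 30.49 s

30.49 s


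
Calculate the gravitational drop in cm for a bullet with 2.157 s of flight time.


drop = 0.5*g*t^2 = 0.5*9.81*2.157^2 = 22.8212 m ≈ 2282 cm

2282 cm


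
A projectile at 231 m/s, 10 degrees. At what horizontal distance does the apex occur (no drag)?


R = v0^2*sin(2*theta)/g = 231^2*sin(2*10°)/9.81 = 1860.4 m
apex_dist = R/2 = 1860.4/2 = 930.2 m

930.2 m


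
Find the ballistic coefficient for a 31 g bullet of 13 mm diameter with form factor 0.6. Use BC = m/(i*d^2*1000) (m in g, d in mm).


BC = m/(i*d^2*1000) = 31/(0.6 * 13^2 * 1000) = 0.0003057

0.0003057


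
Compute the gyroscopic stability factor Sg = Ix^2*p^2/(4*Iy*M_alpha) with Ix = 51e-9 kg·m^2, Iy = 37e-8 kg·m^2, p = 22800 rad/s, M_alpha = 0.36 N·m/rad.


Sg = Ix^2 * p^2 / (4 * Iy * M_alpha) = (51e-9)^2 * 22800^2 / (4 * 37e-8 * 0.36) = 2.538

2.538


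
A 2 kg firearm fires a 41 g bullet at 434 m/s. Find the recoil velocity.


v_recoil = m_p * v_p / m_gun = 0.041 * 434 / 2 = 8.897 m/s

8.897 m/s


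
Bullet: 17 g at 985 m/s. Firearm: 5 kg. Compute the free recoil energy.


v_r = m_p*v_p/m_gun = 0.017*985/5 = 3.349 m/s, E_r = 0.5*m_gun*v_r^2 = 0.5*5*3.349^2 = 28.04 J

28.04 J


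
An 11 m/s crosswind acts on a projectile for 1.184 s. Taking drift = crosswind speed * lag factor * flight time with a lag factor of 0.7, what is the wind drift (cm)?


drift = v_wind * lag * t = 11 * 0.7 * 1.184 = 9.1168 m ≈ 911.7 cm

911.7 cm


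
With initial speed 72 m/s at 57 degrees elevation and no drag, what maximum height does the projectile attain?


H = (v0*sin(theta))^2 / (2g) = (72*sin(57°))^2 / (2*9.81) = 185.8 m

185.8 m


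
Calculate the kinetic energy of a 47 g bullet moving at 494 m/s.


E = 0.5*m*v^2 = 0.5*0.047*494^2 = 5735 J

5735 J


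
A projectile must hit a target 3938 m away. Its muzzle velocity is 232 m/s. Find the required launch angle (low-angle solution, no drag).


sin(2*theta) = R*g/v0^2 = 3938*9.81/232^2 = 0.717743, theta = arcsin(0.717743)/2 = 22.93°

22.93 degrees


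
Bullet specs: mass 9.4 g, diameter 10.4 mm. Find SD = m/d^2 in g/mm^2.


SD = m/d^2 = 9.4/10.4^2 = 0.08691 g/mm^2

0.08691 g/mm^2


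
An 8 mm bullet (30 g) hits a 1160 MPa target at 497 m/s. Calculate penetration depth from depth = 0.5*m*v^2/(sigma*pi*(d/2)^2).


A = pi*(d/2)^2 = pi*(8/2)^2 = 50.2655 mm^2
E = 0.5*m*v^2 = 0.5*0.03*497^2 = 3705.13 J
depth = E/(sigma*A) = 3705.13 J / (1160 MPa * 50.2655 mm^2) = 3705.13/(1160 * 50.2655) m = 0.0635442 m ≈ 63.54 mm

63.54 mm


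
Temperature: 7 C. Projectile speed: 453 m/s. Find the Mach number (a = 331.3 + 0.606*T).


a = 331.3 + 0.606*(7) = 335.542 m/s
M = v/a = 453/335.542 = 1.35

1.35


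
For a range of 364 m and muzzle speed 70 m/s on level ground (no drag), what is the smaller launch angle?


sin(2*theta) = R*g/v0^2 = 364*9.81/70^2 = 0.728743, theta = arcsin(0.728743)/2 = 23.39°

23.39 degrees


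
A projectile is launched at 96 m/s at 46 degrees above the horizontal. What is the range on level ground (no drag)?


R = v0^2 * sin(2*theta) / g = 96^2 * sin(2*46°) / 9.81 = 938.9 m

938.9 m


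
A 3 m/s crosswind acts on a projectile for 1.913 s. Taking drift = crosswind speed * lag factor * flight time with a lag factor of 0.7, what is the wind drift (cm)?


drift = v_wind * lag * t = 3 * 0.7 * 1.913 = 4.0173 m ≈ 401.7 cm

401.7 cm


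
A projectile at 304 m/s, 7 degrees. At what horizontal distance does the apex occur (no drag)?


R = v0^2*sin(2*theta)/g = 304^2*sin(2*7°)/9.81 = 2279.05 m
apex_dist = R/2 = 2279.05/2 = 1140 m

1140 m


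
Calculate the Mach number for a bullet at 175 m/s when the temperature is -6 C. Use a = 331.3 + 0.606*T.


a = 331.3 + 0.606*(-6) = 327.664 m/s
M = v/a = 175/327.664 = 0.5341

0.5341


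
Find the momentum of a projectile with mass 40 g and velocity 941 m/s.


p = m*v = 0.04*941 = 37.64 kg·m/s

37.64 kg·m/s


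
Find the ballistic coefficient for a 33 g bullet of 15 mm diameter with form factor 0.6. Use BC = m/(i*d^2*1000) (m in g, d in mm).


BC = m/(i*d^2*1000) = 33/(0.6 * 15^2 * 1000) = 0.0002444

0.0002444


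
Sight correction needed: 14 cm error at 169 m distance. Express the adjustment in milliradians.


1 mrad subtends 1 cm per 10 m of range, so adj = error_cm / (dist_m / 10) = 14 / (169/10) = 0.8284 mrad

0.8284 mrad


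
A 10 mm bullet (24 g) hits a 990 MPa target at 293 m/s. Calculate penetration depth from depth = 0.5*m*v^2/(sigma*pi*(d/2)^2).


A = pi*(d/2)^2 = pi*(10/2)^2 = 78.5398 mm^2
E = 0.5*m*v^2 = 0.5*0.024*293^2 = 1030.19 J
depth = E/(sigma*A) = 1030.19 J / (990 MPa * 78.5398 mm^2) = 1030.19/(990 * 78.5398) m = 0.0132493 m ≈ 13.25 mm

13.25 mm


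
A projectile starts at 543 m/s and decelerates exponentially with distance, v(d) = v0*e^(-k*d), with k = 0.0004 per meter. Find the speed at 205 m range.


v = v0*exp(-k*d) = 543*exp(-0.0004*205) = 500.3 m/s

500.3 m/s


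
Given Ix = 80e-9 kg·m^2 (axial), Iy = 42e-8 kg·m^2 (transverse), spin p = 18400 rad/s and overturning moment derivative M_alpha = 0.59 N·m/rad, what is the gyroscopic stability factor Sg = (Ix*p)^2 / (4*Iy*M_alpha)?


Sg = Ix^2 * p^2 / (4 * Iy * M_alpha) = (80e-9)^2 * 18400^2 / (4 * 42e-8 * 0.59) = 2.186

2.186


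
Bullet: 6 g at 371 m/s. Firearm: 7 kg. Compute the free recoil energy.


v_r = m_p*v_p/m_gun = 0.006*371/7 = 0.318 m/s, E_r = 0.5*m_gun*v_r^2 = 0.5*7*0.318^2 = 0.3539 J

0.3539 J


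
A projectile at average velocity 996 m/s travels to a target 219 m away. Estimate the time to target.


t = d/v = 219/996 = 0.2199 s

0.2199 s


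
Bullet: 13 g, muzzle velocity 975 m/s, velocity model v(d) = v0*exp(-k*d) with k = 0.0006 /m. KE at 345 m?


v = v0*exp(-k*d) = 975*exp(-0.0006*345) = 792.694 m/s
E = 0.5*m*v^2 = 0.5*0.013*792.694^2 = 4084 J

4084 J


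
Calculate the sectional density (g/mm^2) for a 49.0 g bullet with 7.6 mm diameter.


SD = m/d^2 = 49.0/7.6^2 = 0.8483 g/mm^2

0.8483 g/mm^2


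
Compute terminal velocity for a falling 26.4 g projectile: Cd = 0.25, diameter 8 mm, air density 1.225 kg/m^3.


A = pi*(d/2)^2 = pi*(8/2000)^2 = 5.02655e-05 m^2
vt = sqrt(2mg/(Cd*rho*A)) = sqrt(2*0.0264*9.81/(0.25 * 1.225 * 5.02655e-05)) = 183.4 m/s

183.4 m/s


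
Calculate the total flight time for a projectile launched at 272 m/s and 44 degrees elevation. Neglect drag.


T = 2*v0*sin(theta)/g = 2*272*sin(44°)/9.81 = 38.52 s

38.52 s


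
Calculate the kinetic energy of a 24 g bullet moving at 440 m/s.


E = 0.5*m*v^2 = 0.5*0.024*440^2 = 2323 J

2323 J


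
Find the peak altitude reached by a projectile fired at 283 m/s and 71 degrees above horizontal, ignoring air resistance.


H = (v0*sin(theta))^2 / (2g) = (283*sin(71°))^2 / (2*9.81) = 3649 m

3649 m


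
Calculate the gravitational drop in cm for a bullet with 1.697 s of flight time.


drop = 0.5*g*t^2 = 0.5*9.81*1.697^2 = 14.1255 m ≈ 1413 cm

1413 cm


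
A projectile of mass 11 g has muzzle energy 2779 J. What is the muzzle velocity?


v = sqrt(2*E/m) = sqrt(2*2779/0.011) = 710.8 m/s

710.8 m/s


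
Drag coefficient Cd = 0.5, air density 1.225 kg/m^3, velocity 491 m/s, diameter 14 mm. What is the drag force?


A = pi*(d/2)^2 = pi*(14/2000)^2 = 1.53938e-04 m^2
Fd = 0.5*Cd*rho*A*v^2 = 0.5*0.5*1.225*1.53938e-04*491^2 = 11.37 N

11.37 N


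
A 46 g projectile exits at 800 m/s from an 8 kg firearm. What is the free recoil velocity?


v_recoil = m_p * v_p / m_gun = 0.046 * 800 / 8 = 4.6 m/s

4.6 m/s


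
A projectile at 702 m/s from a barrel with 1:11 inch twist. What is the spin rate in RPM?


twist_m = 11*0.0254 = 0.2794 m
spin = v/twist = 702/0.2794 = 2512.527 rev/s
RPM = spin*60 = 2512.527*60 ≈ 150752 RPM

150752 RPM


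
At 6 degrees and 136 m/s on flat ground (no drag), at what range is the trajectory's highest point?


R = v0^2*sin(2*theta)/g = 136^2*sin(2*6°)/9.81 = 392.001 m
apex_dist = R/2 = 392.001/2 = 196 m

196 m


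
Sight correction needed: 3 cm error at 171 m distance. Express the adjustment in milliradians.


1 mrad subtends 1 cm per 10 m of range, so adj = error_cm / (dist_m / 10) = 3 / (171/10) = 0.1754 mrad

0.1754 mrad


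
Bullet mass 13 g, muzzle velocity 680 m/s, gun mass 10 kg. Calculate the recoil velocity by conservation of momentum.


v_recoil = m_p * v_p / m_gun = 0.013 * 680 / 10 = 0.884 m/s

0.884 m/s


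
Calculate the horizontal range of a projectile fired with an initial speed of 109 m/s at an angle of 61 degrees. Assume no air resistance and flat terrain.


R = v0^2 * sin(2*theta) / g = 109^2 * sin(2*61°) / 9.81 = 1027 m

1027 m


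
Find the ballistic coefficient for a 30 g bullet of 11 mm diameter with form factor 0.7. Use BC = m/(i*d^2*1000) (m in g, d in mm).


BC = m/(i*d^2*1000) = 30/(0.7 * 11^2 * 1000) = 0.0003542

0.0003542


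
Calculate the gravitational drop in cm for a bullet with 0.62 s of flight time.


drop = 0.5*g*t^2 = 0.5*9.81*0.62^2 = 1.88548 m ≈ 188.5 cm

188.5 cm


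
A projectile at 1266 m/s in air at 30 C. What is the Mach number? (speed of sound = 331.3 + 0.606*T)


a = 331.3 + 0.606*(30) = 349.48 m/s
M = v/a = 1266/349.48 = 3.623

3.623


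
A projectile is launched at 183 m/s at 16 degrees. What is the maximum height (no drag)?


H = (v0*sin(theta))^2 / (2g) = (183*sin(16°))^2 / (2*9.81) = 129.7 m

129.7 m


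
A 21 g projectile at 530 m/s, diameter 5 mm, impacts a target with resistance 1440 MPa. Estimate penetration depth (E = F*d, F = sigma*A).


A = pi*(d/2)^2 = pi*(5/2)^2 = 19.635 mm^2
E = 0.5*m*v^2 = 0.5*0.021*530^2 = 2949.45 J
depth = E/(sigma*A) = 2949.45 J / (1440 MPa * 19.635 mm^2) = 2949.45/(1440 * 19.635) m = 0.104315 m ≈ 104.3 mm

104.3 mm


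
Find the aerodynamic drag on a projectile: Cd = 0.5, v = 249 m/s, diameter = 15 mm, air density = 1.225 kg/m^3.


A = pi*(d/2)^2 = pi*(15/2000)^2 = 1.76715e-04 m^2
Fd = 0.5*Cd*rho*A*v^2 = 0.5*0.5*1.225*1.76715e-04*249^2 = 3.355 N

3.355 N


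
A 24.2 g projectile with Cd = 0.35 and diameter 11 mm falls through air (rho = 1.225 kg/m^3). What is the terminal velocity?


A = pi*(d/2)^2 = pi*(11/2000)^2 = 9.50332e-05 m^2
vt = sqrt(2mg/(Cd*rho*A)) = sqrt(2*0.0242*9.81/(0.35 * 1.225 * 9.50332e-05)) = 107.9 m/s

107.9 m/s


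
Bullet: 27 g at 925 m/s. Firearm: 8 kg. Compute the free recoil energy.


v_r = m_p*v_p/m_gun = 0.027*925/8 = 3.12188 m/s, E_r = 0.5*m_gun*v_r^2 = 0.5*8*3.12188^2 = 38.98 J

38.98 J
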